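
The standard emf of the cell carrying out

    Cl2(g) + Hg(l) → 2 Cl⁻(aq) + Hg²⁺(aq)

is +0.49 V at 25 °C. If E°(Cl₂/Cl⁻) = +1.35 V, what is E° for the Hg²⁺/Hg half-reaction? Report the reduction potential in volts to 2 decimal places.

In the reaction as written the Cl₂/Cl⁻ couple is reduced (cathode) and Hg²⁺/Hg is oxidized (anode), so E°cell = E°(Cl₂/Cl⁻) − E°(Hg²⁺/Hg).
E°(Hg²⁺/Hg) = E°(cathode) − E°cell = +1.35 − (+0.49) = +0.86 V.

+0.86 V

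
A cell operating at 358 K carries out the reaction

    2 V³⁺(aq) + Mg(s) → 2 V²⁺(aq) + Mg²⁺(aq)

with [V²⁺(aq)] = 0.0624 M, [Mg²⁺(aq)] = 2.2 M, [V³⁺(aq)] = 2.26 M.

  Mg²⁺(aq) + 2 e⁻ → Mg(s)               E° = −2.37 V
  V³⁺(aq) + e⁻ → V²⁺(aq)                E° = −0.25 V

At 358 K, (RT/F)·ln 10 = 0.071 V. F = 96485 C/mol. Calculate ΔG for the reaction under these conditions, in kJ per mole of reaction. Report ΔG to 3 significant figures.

−428 kJ/mol

The standard cell potential is −0.25 − (−2.37) = +2.12 V, with n = 2 electrons in the balanced equation.
The reaction quotient is ([V²⁺(aq)]^2·[Mg²⁺(aq)]) / [V³⁺(aq)]^2 = 0.00168; by Nernst, E = +2.12 − (0.071/2)(−2.775) = +2.2185 V.
ΔG = −nFE = −(2)(96485)(+2.2185) J/mol = −428 kJ/mol.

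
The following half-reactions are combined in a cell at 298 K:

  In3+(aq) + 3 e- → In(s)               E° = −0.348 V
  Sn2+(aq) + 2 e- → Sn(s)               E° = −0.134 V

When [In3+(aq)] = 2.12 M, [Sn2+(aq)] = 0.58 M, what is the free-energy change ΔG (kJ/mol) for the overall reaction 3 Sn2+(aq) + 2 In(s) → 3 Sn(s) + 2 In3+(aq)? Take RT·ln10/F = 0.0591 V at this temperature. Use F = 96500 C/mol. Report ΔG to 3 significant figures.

−116 kJ/mol

E°cell = −0.134 − (−0.348) = +0.214 V; the balanced reaction transfers n = 6 electrons.
Q = [In3+(aq)]^2 / [Sn2+(aq)]^3 = 23, so log Q = 1.362 and E = +0.214 − (0.0591/6)(1.362) = +0.2006 V.
ΔG = −nFE = −(6)(96500)(+0.2006) J/mol = −116 kJ/mol.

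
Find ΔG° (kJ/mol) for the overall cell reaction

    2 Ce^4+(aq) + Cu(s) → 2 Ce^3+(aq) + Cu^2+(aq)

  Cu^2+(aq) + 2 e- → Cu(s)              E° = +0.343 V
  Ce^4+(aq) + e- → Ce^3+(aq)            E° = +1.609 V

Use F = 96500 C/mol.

In the reaction as written Ce^4+(aq) is reduced, so the Ce⁴⁺/Ce³⁺ couple is the cathode and Cu²⁺/Cu is the anode.
E°cell = +1.609 − (+0.343) = +1.266 V; balancing electrons gives n = 2.
ΔG° = −nFE°cell = −(2)(96500)(+1.266) J/mol = −244 kJ/mol.

−244 kJ/mol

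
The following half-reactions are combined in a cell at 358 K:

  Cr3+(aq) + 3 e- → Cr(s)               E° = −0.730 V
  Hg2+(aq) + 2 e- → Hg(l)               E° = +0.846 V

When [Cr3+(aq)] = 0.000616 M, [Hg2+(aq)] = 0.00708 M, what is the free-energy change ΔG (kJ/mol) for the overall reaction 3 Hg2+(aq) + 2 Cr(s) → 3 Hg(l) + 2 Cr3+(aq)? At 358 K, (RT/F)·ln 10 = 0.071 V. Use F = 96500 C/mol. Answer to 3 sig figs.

−912 kJ/mol

With Hg²⁺/Hg reduced at the cathode, E°cell = +0.846 − (−0.730) = +1.576 V and n = 6.
Here Q = [Cr3+(aq)]^2 / [Hg2+(aq)]^3 = 1.07 (log Q = 0.029), giving E = +1.576 − (0.071/6)·(0.029) = +1.5757 V.
Finally ΔG = −nFE = −(6)(96500 C/mol)(+1.5757 V) = −912 kJ/mol.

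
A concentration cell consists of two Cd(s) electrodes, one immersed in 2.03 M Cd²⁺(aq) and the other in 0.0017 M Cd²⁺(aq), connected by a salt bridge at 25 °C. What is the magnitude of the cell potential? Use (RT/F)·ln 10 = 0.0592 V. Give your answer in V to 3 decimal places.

0.091 V

For a concentration cell E°cell = 0, since both electrodes use the same couple.
The compartment with the higher Cd²⁺(aq) concentration (2.03 M) acts as the cathode; ions are reduced there and produced at the dilute (0.0017 M) anode.
With n = 2, Ecell = −(0.0592/2)·log([dilute]/[conc]) = −(0.0592/2)·log(0.0017/2.03) = +0.091 V.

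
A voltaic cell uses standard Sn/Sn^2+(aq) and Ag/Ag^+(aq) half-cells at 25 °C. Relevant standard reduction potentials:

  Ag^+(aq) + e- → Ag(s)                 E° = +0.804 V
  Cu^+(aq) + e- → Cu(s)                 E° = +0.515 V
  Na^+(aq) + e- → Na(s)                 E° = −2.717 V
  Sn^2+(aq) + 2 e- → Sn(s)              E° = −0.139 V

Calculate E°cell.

+0.943 V

The Ag⁺/Ag couple has the higher E°, so Ag ion is reduced (cathode) and Sn is oxidized (anode).
E°cell = E°(cathode) − E°(anode) = +0.804 − (−0.139) = +0.943 V.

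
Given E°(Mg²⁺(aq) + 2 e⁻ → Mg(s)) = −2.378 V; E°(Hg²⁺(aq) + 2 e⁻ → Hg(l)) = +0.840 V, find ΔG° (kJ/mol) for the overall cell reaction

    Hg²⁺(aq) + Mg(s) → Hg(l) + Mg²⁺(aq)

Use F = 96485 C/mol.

In the reaction as written Hg²⁺(aq) is reduced, so the Hg²⁺/Hg couple is the cathode and Mg²⁺/Mg is the anode.
E°cell = +0.840 − (−2.378) = +3.218 V; balancing electrons gives n = 2.
ΔG° = −nFE°cell = −(2)(96485)(+3.218) J/mol = −621 kJ/mol.

−621 kJ/mol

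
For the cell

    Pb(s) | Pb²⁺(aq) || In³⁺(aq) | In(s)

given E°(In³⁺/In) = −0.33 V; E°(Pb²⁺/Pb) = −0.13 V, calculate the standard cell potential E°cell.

−0.20 V

By convention the left-hand electrode in cell notation is the anode (oxidation) and the right-hand electrode is the cathode (reduction).
E°cell = E°(right) − E°(left) = −0.33 − (−0.13) = −0.20 V.
The negative sign shows that, as written, the cell would require an external voltage to drive the reaction.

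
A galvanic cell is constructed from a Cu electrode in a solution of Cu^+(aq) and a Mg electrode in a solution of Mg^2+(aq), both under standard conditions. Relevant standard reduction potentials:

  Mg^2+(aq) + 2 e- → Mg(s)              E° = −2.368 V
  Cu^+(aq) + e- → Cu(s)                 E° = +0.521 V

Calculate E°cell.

+2.889 V

Of the two couples in this cell, the one with the more positive reduction potential is reduced at the cathode: here that is Cu⁺/Cu (+0.521 V); Mg²⁺/Mg (−2.368 V) is the anode.
E°cell = E°(cathode) − E°(anode) = +0.521 − (−2.368) = +2.889 V.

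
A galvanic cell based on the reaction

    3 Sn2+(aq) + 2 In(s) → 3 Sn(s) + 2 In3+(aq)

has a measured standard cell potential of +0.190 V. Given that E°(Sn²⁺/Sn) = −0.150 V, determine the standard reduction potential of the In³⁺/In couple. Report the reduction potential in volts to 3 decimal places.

−0.340 V

In the reaction as written the Sn²⁺/Sn couple is reduced (cathode) and In³⁺/In is oxidized (anode), so E°cell = E°(Sn²⁺/Sn) − E°(In³⁺/In).
E°(In³⁺/In) = E°(cathode) − E°cell = −0.150 − (+0.190) = −0.340 V.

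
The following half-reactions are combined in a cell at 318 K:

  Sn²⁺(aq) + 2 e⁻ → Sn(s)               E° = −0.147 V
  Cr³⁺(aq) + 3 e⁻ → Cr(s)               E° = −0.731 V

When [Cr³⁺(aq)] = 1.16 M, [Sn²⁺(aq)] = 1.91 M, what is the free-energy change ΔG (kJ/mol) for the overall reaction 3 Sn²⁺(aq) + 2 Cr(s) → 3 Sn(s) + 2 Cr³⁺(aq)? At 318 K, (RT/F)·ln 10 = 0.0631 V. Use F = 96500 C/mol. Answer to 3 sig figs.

The standard cell potential is −0.147 − (−0.731) = +0.584 V, with n = 6 electrons in the balanced equation.
Here Q = [Cr³⁺(aq)]^2 / [Sn²⁺(aq)]^3 = 0.193 (log Q = −0.714), giving E = +0.584 − (0.0631/6)·(−0.714) = +0.5915 V.
ΔG = −nFE = −(6)(96500)(+0.5915) J/mol = −342 kJ/mol.

−342 kJ/mol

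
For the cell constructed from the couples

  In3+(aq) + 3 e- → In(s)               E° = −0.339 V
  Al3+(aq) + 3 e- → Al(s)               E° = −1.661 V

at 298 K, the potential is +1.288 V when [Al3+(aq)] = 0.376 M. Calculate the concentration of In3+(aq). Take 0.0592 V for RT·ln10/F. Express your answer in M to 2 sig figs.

The In³⁺/In couple has the larger reduction potential, so it is the cathode: E°cell = −0.339 − (−1.661) = +1.322 V and n = 3.
Rearranging E = E° − (0.0592/n)·log Q gives log Q = 3(+1.322 − (+1.288))/0.0592 = 1.723.
For In3+(aq) + Al(s) → In(s) + Al3+(aq), the reaction quotient is Q = [Al3+(aq)] / [In3+(aq)].
Substituting the known concentrations and solving, log [In3+(aq)] = −2.148 and [In3+(aq)] = 0.0071 M.

0.0071 M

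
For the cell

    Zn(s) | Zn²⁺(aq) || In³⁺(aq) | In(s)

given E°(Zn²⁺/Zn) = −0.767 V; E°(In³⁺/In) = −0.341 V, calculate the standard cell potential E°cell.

+0.426 V

By convention the left-hand electrode in cell notation is the anode (oxidation) and the right-hand electrode is the cathode (reduction).
E°cell = E°(right) − E°(left) = −0.341 − (−0.767) = +0.426 V.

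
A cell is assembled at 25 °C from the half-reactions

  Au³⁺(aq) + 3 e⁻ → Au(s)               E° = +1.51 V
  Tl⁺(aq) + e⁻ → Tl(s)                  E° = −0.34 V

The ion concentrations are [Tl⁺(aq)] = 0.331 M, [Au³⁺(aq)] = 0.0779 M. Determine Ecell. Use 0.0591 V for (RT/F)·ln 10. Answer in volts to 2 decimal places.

The Au³⁺/Au couple has the more positive E°, so it is the cathode; Tl⁺/Tl is the anode.
E°cell = +1.51 − (−0.34) = +1.85 V, with n = 3 electrons transferred.
Balancing gives Au³⁺(aq) + 3 Tl(s) → Au(s) + 3 Tl⁺(aq); hence Q = [Tl⁺(aq)]^3 / [Au³⁺(aq)] = 0.466 (log Q = −0.332).
Applying E = E° − (RT ln10/nF)·log Q gives +1.85 − (0.0591/3)(−0.332) = +1.86 V.

+1.86 V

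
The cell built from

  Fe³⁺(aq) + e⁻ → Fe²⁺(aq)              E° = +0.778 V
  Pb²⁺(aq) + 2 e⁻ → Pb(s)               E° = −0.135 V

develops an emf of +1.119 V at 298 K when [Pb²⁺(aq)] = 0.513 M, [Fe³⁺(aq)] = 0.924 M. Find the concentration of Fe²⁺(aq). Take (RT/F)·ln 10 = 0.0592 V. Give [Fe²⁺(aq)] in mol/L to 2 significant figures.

0.00043 M

With Fe³⁺/Fe²⁺ at the cathode and Pb²⁺/Pb at the anode, E°cell = +0.778 − (−0.135) = +0.913 V (n = 2).
From the Nernst equation, log Q = n(E° − E)/0.0592 = 2·(+0.913 − (+1.119))/0.0592 = −6.959.
The balanced reaction is 2 Fe³⁺(aq) + Pb(s) → 2 Fe²⁺(aq) + Pb²⁺(aq), so Q = ([Fe²⁺(aq)]^2·[Pb²⁺(aq)]) / [Fe³⁺(aq)]^2.
Substituting the known concentrations and solving, log [Fe²⁺(aq)] = −3.369 and [Fe²⁺(aq)] = 0.00043 M.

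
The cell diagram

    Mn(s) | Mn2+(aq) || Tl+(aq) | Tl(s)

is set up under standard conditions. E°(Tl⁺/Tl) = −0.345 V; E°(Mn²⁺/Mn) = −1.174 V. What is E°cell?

By convention the left-hand electrode in cell notation is the anode (oxidation) and the right-hand electrode is the cathode (reduction).
E°cell = E°(right) − E°(left) = −0.345 − (−1.174) = +0.829 V.

+0.829 V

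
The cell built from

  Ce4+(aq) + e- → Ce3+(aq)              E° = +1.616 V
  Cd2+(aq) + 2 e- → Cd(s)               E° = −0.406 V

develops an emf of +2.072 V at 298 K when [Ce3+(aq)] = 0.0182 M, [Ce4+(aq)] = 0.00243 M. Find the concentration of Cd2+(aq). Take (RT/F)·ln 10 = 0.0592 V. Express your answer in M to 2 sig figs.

Ce⁴⁺/Ce³⁺ is the cathode (higher E°); E°cell = +1.616 − (−0.406) = +2.022 V with n = 2.
From the Nernst equation, log Q = n(E° − E)/0.0592 = 2·(+2.022 − (+2.072))/0.0592 = −1.689.
For 2 Ce4+(aq) + Cd(s) → 2 Ce3+(aq) + Cd2+(aq), the reaction quotient is Q = ([Ce3+(aq)]^2·[Cd2+(aq)]) / [Ce4+(aq)]^2.
Solving for the unknown gives log [Cd2+(aq)] = −3.438, so [Cd2+(aq)] ≈ 0.00036 M.

0.00036 M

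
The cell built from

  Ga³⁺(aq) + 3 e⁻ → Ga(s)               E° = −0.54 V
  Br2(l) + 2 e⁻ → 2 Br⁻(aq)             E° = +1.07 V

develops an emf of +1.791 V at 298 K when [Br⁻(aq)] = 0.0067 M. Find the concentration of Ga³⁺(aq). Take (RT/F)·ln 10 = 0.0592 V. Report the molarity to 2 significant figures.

The Br₂/Br⁻ couple has the larger reduction potential, so it is the cathode: E°cell = +1.07 − (−0.54) = +1.61 V and n = 6.
Rearranging E = E° − (0.0592/n)·log Q gives log Q = 6(+1.61 − (+1.791))/0.0592 = −18.345.
The balanced reaction is 3 Br2(l) + 2 Ga(s) → 6 Br⁻(aq) + 2 Ga³⁺(aq), so Q = [Br⁻(aq)]^6·[Ga³⁺(aq)]^2.
Substituting the known concentrations and solving, log [Ga³⁺(aq)] = −2.651 and [Ga³⁺(aq)] = 0.0022 M.

0.0022 M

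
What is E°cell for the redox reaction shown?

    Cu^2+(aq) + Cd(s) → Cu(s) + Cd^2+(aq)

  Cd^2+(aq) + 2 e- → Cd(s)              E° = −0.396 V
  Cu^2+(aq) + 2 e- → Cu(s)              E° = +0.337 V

+0.733 V

In the reaction as written, Cu^2+(aq) is reduced (cathode) and Cd^2+(aq) is produced by oxidation at the anode.
E°cell = E°(cathode) − E°(anode) = +0.337 − (−0.396) = +0.733 V.
The positive value indicates the reaction is spontaneous as written.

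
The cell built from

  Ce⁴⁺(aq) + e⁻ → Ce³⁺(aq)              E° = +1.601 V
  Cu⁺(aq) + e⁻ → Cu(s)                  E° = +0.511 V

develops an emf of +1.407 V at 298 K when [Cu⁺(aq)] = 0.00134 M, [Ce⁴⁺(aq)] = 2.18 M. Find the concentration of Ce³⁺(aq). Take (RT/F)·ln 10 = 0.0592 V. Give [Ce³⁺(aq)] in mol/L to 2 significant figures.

The Ce⁴⁺/Ce³⁺ couple has the larger reduction potential, so it is the cathode: E°cell = +1.601 − (+0.511) = +1.090 V and n = 1.
Rearranging E = E° − (0.0592/n)·log Q gives log Q = 1(+1.090 − (+1.407))/0.0592 = −5.355.
Balancing electrons gives Ce⁴⁺(aq) + Cu(s) → Ce³⁺(aq) + Cu⁺(aq); thus Q = ([Ce³⁺(aq)]·[Cu⁺(aq)]) / [Ce⁴⁺(aq)].
Substituting the known concentrations and solving, log [Ce³⁺(aq)] = −2.144 and [Ce³⁺(aq)] = 0.0072 M.

0.0072 M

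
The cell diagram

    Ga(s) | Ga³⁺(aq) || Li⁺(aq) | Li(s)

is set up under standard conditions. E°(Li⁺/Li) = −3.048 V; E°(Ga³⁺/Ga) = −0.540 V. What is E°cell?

−2.508 V

By convention the left-hand electrode in cell notation is the anode (oxidation) and the right-hand electrode is the cathode (reduction).
E°cell = E°(right) − E°(left) = −3.048 − (−0.540) = −2.508 V.
The negative sign shows that, as written, the cell would require an external voltage to drive the reaction.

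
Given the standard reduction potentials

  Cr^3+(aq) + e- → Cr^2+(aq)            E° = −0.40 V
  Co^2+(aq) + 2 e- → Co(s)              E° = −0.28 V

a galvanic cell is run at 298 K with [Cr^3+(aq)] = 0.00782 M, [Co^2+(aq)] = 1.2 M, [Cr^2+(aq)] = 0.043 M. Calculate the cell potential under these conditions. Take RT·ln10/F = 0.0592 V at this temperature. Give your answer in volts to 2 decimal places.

Co²⁺/Co is reduced (cathode, E° = −0.28 V) and Cr³⁺/Cr²⁺ is oxidized (anode).
E°cell = −0.28 − (−0.40) = +0.12 V, with n = 2 electrons transferred.
The balanced reaction is Co^2+(aq) + 2 Cr^2+(aq) → Co(s) + 2 Cr^3+(aq), so Q = [Cr^3+(aq)]^2 / ([Co^2+(aq)]·[Cr^2+(aq)]^2) = 0.0276 and log Q = −1.560.
By the Nernst equation, E = +0.12 − (0.0592/2)·(−1.560) = +0.17 V.

+0.17 V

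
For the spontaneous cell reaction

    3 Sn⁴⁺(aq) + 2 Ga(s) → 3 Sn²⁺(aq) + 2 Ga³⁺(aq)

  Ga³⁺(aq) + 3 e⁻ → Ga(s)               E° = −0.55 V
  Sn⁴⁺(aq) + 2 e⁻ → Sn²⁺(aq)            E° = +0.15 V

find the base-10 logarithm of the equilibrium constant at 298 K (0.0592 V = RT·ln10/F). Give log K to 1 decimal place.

log K = 70.9

The Sn⁴⁺/Sn²⁺ couple is reduced (cathode); E°cell = +0.15 − (−0.55) = +0.70 V with n = 6.
At equilibrium E = 0, so log K = nE°cell / 0.0592 = (6)(+0.70) / 0.0592 = 70.9.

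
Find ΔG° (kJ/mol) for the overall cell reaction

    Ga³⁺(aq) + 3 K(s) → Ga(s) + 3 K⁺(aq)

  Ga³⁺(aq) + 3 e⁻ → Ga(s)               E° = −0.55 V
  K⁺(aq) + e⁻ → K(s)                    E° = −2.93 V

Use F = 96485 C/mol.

In the reaction as written Ga³⁺(aq) is reduced, so the Ga³⁺/Ga couple is the cathode and K⁺/K is the anode.
E°cell = −0.55 − (−2.93) = +2.38 V; balancing electrons gives n = 3.
ΔG° = −nFE°cell = −(3)(96485)(+2.38) J/mol = −689 kJ/mol.

−689 kJ/mol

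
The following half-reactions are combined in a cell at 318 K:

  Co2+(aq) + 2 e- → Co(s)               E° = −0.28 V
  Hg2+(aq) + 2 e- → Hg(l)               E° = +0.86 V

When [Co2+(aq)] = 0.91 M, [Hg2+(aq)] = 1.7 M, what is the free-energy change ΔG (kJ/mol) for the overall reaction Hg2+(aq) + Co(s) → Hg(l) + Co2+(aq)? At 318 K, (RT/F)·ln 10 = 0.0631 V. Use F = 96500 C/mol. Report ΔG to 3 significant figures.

E°cell = +0.86 − (−0.28) = +1.14 V; the balanced reaction transfers n = 2 electrons.
Here Q = [Co2+(aq)] / [Hg2+(aq)] = 0.535 (log Q = −0.271), giving E = +1.14 − (0.0631/2)·(−0.271) = +1.1486 V.
ΔG = −nFE = −(2)(96500)(+1.1486) J/mol = −222 kJ/mol.

−222 kJ/mol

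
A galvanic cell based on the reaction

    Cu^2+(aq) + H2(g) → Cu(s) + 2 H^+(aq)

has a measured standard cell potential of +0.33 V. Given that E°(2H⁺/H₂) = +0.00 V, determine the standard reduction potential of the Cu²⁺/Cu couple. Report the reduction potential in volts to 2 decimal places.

In the reaction as written the Cu²⁺/Cu couple is reduced (cathode) and 2H⁺/H₂ is oxidized (anode), so E°cell = E°(Cu²⁺/Cu) − E°(2H⁺/H₂).
E°(Cu²⁺/Cu) = E°cell + E°(anode) = +0.33 + (+0.00) = +0.33 V.

+0.33 V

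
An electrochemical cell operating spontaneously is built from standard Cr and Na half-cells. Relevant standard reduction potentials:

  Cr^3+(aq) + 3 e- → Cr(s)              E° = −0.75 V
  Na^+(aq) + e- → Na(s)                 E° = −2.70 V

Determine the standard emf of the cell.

The Cr³⁺/Cr couple has the higher E°, so Cr ion is reduced (cathode) and Na is oxidized (anode).
E°cell = E°(cathode) − E°(anode) = −0.75 − (−2.70) = +1.95 V.

+1.95 V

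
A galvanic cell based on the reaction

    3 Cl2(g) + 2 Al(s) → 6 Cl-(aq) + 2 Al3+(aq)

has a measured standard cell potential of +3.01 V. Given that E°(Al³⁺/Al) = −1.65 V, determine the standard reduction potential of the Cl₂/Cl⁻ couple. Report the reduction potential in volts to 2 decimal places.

In the reaction as written the Cl₂/Cl⁻ couple is reduced (cathode) and Al³⁺/Al is oxidized (anode), so E°cell = E°(Cl₂/Cl⁻) − E°(Al³⁺/Al).
E°(Cl₂/Cl⁻) = E°cell + E°(anode) = +3.01 + (−1.65) = +1.36 V.

+1.36 V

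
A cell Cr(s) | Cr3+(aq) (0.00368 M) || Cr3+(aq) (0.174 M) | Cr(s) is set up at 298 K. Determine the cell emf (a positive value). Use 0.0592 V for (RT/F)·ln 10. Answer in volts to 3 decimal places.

For a concentration cell E°cell = 0, since both electrodes use the same couple.
The compartment with the higher Cr3+(aq) concentration (0.174 M) acts as the cathode; ions are reduced there and produced at the dilute (0.00368 M) anode.
With n = 3, Ecell = −(0.0592/3)·log([dilute]/[conc]) = −(0.0592/3)·log(0.00368/0.174) = +0.033 V.

0.033 V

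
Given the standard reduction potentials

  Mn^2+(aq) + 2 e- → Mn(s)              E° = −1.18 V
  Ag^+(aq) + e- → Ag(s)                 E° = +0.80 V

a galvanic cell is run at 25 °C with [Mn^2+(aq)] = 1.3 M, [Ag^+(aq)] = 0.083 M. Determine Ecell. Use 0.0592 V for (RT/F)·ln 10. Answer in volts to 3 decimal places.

The Ag⁺/Ag couple has the more positive E°, so it is the cathode; Mn²⁺/Mn is the anode.
E°cell = +0.80 − (−1.18) = +1.98 V, with n = 2 electrons transferred.
For the overall reaction 2 Ag^+(aq) + Mn(s) → 2 Ag(s) + Mn^2+(aq), Q = [Mn^2+(aq)] / [Ag^+(aq)]^2 = 189, giving log Q = 2.276.
By the Nernst equation, E = +1.98 − (0.0592/2)·(2.276) = +1.913 V.

+1.913 V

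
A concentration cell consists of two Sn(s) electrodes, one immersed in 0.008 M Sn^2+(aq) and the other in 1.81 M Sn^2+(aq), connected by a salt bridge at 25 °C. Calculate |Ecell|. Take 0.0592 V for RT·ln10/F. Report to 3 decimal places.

For a concentration cell E°cell = 0, since both electrodes use the same couple.
The compartment with the higher Sn^2+(aq) concentration (1.81 M) acts as the cathode; ions are reduced there and produced at the dilute (0.008 M) anode.
With n = 2, Ecell = −(0.0592/2)·log([dilute]/[conc]) = −(0.0592/2)·log(0.008/1.81) = +0.070 V.

0.070 V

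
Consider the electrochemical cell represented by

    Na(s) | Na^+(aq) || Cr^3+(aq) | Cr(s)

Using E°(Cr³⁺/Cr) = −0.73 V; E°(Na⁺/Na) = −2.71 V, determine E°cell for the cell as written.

By convention the left-hand electrode in cell notation is the anode (oxidation) and the right-hand electrode is the cathode (reduction).
E°cell = E°(right) − E°(left) = −0.73 − (−2.71) = +1.98 V.

+1.98 V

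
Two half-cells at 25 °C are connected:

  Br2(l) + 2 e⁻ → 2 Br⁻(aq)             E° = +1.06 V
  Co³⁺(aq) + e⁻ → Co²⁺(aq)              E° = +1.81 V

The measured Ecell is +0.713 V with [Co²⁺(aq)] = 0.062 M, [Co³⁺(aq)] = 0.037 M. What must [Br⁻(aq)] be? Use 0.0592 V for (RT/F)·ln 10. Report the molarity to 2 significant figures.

0.40 M

The Co³⁺/Co²⁺ couple has the larger reduction potential, so it is the cathode: E°cell = +1.81 − (+1.06) = +0.75 V and n = 2.
From the Nernst equation, log Q = n(E° − E)/0.0592 = 2·(+0.75 − (+0.713))/0.0592 = 1.250.
The balanced reaction is 2 Co³⁺(aq) + 2 Br⁻(aq) → 2 Co²⁺(aq) + Br2(l), so Q = [Co²⁺(aq)]^2 / ([Co³⁺(aq)]^2·[Br⁻(aq)]^2).
Isolating [Br⁻(aq)] in Q = 10^{1.250} yields log [Br⁻(aq)] = −0.401, i.e. 0.40 M.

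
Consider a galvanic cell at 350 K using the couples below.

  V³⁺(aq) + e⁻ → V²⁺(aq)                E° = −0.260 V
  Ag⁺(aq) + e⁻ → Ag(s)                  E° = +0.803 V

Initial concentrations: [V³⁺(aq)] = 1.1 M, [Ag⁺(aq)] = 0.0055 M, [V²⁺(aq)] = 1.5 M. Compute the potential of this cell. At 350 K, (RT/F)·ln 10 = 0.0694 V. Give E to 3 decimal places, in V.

+0.916 V

The Ag⁺/Ag couple has the more positive E°, so it is the cathode; V³⁺/V²⁺ is the anode.
E°cell = E°cat − E°an = +0.803 − (−0.260) = +1.063 V; n = 1.
For the overall reaction Ag⁺(aq) + V²⁺(aq) → Ag(s) + V³⁺(aq), Q = [V³⁺(aq)] / ([Ag⁺(aq)]·[V²⁺(aq)]) = 133, giving log Q = 2.125.
E = E° − (0.0694/n)·log Q = +1.063 − (0.0694/1)(2.125) = +0.916 V.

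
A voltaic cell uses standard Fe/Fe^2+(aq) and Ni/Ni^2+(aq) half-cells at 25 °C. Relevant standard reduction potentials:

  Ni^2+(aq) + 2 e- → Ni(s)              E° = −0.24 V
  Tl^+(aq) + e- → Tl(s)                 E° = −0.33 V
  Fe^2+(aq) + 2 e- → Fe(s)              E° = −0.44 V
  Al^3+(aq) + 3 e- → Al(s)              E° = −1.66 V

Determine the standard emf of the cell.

The Ni²⁺/Ni couple has the higher E°, so Ni ion is reduced (cathode) and Fe is oxidized (anode).
E°cell = E°(cathode) − E°(anode) = −0.24 − (−0.44) = +0.20 V.

+0.20 V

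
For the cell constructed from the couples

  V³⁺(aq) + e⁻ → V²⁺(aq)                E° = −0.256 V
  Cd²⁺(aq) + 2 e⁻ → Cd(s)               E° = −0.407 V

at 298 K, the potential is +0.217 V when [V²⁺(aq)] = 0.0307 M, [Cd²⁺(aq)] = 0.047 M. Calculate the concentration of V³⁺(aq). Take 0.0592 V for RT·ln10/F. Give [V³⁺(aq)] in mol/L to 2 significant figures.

0.087 M

The V³⁺/V²⁺ couple has the larger reduction potential, so it is the cathode: E°cell = −0.256 − (−0.407) = +0.151 V and n = 2.
Rearranging E = E° − (0.0592/n)·log Q gives log Q = 2(+0.151 − (+0.217))/0.0592 = −2.230.
For 2 V³⁺(aq) + Cd(s) → 2 V²⁺(aq) + Cd²⁺(aq), the reaction quotient is Q = ([V²⁺(aq)]^2·[Cd²⁺(aq)]) / [V³⁺(aq)]^2.
Substituting the known concentrations and solving, log [V³⁺(aq)] = −1.062 and [V³⁺(aq)] = 0.087 M.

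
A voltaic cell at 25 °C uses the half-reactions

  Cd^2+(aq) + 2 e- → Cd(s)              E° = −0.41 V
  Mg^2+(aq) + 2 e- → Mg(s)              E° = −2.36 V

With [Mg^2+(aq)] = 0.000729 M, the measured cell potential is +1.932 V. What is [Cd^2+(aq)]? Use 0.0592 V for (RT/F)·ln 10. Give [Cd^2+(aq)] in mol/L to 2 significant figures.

With Cd²⁺/Cd at the cathode and Mg²⁺/Mg at the anode, E°cell = −0.41 − (−2.36) = +1.95 V (n = 2).
Since E = E° − (0.0592/n)·log Q, log Q = n(E° − E)/0.0592 = 0.608.
Balancing electrons gives Cd^2+(aq) + Mg(s) → Cd(s) + Mg^2+(aq); thus Q = [Mg^2+(aq)] / [Cd^2+(aq)].
Isolating [Cd^2+(aq)] in Q = 10^{0.608} yields log [Cd^2+(aq)] = −3.745, i.e. 0.00018 M.

0.00018 M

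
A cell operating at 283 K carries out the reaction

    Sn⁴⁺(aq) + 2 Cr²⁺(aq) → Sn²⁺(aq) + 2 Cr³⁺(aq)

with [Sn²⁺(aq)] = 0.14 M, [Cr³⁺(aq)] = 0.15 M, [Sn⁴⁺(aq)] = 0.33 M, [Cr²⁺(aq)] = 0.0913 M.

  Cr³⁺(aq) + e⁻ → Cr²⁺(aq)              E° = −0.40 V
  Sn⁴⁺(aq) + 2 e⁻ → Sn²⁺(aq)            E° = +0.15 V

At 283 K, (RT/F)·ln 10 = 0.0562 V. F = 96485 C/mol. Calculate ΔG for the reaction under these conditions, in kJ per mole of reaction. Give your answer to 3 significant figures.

The standard cell potential is +0.15 − (−0.40) = +0.55 V, with n = 2 electrons in the balanced equation.
Here Q = ([Sn²⁺(aq)]·[Cr³⁺(aq)]^2) / ([Sn⁴⁺(aq)]·[Cr²⁺(aq)]^2) = 1.15 (log Q = 0.059), giving E = +0.55 − (0.0562/2)·(0.059) = +0.5483 V.
Then ΔG = −nFE = −2 × 96485 × +0.5483 J/mol = −106 kJ/mol.

−106 kJ/mol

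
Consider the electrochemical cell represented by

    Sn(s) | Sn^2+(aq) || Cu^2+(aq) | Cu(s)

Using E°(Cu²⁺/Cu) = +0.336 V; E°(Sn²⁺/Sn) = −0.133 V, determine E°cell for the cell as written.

+0.469 V

By convention the left-hand electrode in cell notation is the anode (oxidation) and the right-hand electrode is the cathode (reduction).
E°cell = E°(right) − E°(left) = +0.336 − (−0.133) = +0.469 V.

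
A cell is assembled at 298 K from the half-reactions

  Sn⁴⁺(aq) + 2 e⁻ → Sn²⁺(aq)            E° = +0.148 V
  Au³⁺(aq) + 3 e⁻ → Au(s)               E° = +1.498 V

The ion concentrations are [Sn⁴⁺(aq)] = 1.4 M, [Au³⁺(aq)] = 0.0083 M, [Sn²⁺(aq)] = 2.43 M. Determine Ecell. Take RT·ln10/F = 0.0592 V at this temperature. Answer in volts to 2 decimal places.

+1.32 V

Au³⁺/Au is reduced (cathode, E° = +1.498 V) and Sn⁴⁺/Sn²⁺ is oxidized (anode).
E°cell = E°cat − E°an = +1.498 − (+0.148) = +1.350 V; n = 6.
Balancing gives 2 Au³⁺(aq) + 3 Sn²⁺(aq) → 2 Au(s) + 3 Sn⁴⁺(aq); hence Q = [Sn⁴⁺(aq)]^3 / ([Au³⁺(aq)]^2·[Sn²⁺(aq)]^3) = 2.78×10^3 (log Q = 3.443).
Applying E = E° − (RT ln10/nF)·log Q gives +1.350 − (0.0592/6)(3.443) = +1.32 V.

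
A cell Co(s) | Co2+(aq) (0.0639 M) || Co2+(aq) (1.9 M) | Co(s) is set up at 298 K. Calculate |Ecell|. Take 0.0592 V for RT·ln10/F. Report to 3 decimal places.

0.044 V

For a concentration cell E°cell = 0, since both electrodes use the same couple.
The compartment with the higher Co2+(aq) concentration (1.9 M) acts as the cathode; ions are reduced there and produced at the dilute (0.0639 M) anode.
With n = 2, Ecell = −(0.0592/2)·log([dilute]/[conc]) = −(0.0592/2)·log(0.0639/1.9) = +0.044 V.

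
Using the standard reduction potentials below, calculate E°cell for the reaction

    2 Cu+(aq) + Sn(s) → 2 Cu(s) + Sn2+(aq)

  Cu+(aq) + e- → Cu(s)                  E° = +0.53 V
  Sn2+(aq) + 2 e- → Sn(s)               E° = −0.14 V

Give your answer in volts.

+0.67 V

Cu+(aq) gains electrons, so the Cu⁺/Cu couple is the cathode; the Sn²⁺/Sn couple is the anode.
E°cell = E°(cathode) − E°(anode) = +0.53 − (−0.14) = +0.67 V.
The positive value indicates the reaction is spontaneous as written.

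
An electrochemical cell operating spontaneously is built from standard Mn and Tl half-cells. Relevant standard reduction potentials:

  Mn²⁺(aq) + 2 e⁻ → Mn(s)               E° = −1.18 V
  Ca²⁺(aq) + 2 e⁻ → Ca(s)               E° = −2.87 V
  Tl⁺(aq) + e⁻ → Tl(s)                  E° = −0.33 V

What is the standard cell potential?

+0.85 V

Of the two couples in this cell, the one with the more positive reduction potential is reduced at the cathode: here that is Tl⁺/Tl (−0.33 V); Mn²⁺/Mn (−1.18 V) is the anode.
E°cell = E°(cathode) − E°(anode) = −0.33 − (−1.18) = +0.85 V.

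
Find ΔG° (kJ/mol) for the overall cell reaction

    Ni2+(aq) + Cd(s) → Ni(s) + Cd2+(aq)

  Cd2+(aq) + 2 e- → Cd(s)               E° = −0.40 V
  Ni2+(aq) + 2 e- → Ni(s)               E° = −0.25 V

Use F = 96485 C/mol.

−28.9 kJ/mol

In the reaction as written Ni2+(aq) is reduced, so the Ni²⁺/Ni couple is the cathode and Cd²⁺/Cd is the anode.
E°cell = −0.25 − (−0.40) = +0.15 V; balancing electrons gives n = 2.
ΔG° = −nFE°cell = −(2)(96485)(+0.15) J/mol = −28.9 kJ/mol.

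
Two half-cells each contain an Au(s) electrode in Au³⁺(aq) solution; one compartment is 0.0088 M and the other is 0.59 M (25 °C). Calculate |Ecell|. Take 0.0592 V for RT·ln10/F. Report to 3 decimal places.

For a concentration cell E°cell = 0, since both electrodes use the same couple.
The compartment with the higher Au³⁺(aq) concentration (0.59 M) acts as the cathode; ions are reduced there and produced at the dilute (0.0088 M) anode.
With n = 3, Ecell = −(0.0592/3)·log([dilute]/[conc]) = −(0.0592/3)·log(0.0088/0.59) = +0.036 V.

0.036 V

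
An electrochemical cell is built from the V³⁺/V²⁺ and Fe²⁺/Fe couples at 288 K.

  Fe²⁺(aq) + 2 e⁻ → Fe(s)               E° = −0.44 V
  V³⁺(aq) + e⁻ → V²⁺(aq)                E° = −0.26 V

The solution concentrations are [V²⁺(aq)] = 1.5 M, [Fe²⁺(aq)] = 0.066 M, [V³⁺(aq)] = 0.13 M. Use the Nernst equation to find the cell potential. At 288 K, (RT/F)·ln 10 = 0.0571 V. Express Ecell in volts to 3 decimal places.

+0.153 V

The V³⁺/V²⁺ couple has the more positive E°, so it is the cathode; Fe²⁺/Fe is the anode.
The standard potential is −0.26 − (−0.44) = +0.18 V and the balanced reaction transfers n = 2 electrons.
Balancing gives 2 V³⁺(aq) + Fe(s) → 2 V²⁺(aq) + Fe²⁺(aq); hence Q = ([V²⁺(aq)]^2·[Fe²⁺(aq)]) / [V³⁺(aq)]^2 = 8.79 (log Q = 0.944).
By the Nernst equation, E = +0.18 − (0.0571/2)·(0.944) = +0.153 V.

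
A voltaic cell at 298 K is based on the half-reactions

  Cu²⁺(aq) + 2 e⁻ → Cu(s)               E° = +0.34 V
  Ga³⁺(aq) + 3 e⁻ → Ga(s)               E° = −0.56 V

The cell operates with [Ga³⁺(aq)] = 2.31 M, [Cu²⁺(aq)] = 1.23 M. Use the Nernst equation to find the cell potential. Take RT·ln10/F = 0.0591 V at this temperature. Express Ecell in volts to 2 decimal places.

+0.90 V

Cu²⁺/Cu is reduced (cathode, E° = +0.34 V) and Ga³⁺/Ga is oxidized (anode).
E°cell = +0.34 − (−0.56) = +0.90 V, with n = 6 electrons transferred.
For the overall reaction 3 Cu²⁺(aq) + 2 Ga(s) → 3 Cu(s) + 2 Ga³⁺(aq), Q = [Ga³⁺(aq)]^2 / [Cu²⁺(aq)]^3 = 2.87, giving log Q = 0.458.
Applying E = E° − (RT ln10/nF)·log Q gives +0.90 − (0.0591/6)(0.458) = +0.90 V.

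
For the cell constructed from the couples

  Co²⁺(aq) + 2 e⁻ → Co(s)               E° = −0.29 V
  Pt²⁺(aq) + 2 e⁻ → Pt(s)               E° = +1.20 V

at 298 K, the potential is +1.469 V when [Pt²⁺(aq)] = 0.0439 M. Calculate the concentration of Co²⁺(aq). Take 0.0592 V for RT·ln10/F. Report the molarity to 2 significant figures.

0.22 M

Pt²⁺/Pt is the cathode (higher E°); E°cell = +1.20 − (−0.29) = +1.49 V with n = 2.
Since E = E° − (0.0592/n)·log Q, log Q = n(E° − E)/0.0592 = 0.709.
For Pt²⁺(aq) + Co(s) → Pt(s) + Co²⁺(aq), the reaction quotient is Q = [Co²⁺(aq)] / [Pt²⁺(aq)].
Substituting the known concentrations and solving, log [Co²⁺(aq)] = −0.649 and [Co²⁺(aq)] = 0.22 M.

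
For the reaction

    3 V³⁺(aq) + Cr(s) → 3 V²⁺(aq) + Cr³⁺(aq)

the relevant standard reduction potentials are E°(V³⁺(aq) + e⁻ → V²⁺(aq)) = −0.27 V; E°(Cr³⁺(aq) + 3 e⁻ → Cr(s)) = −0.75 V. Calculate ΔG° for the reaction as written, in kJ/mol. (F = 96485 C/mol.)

−139 kJ/mol

In the reaction as written V³⁺(aq) is reduced, so the V³⁺/V²⁺ couple is the cathode and Cr³⁺/Cr is the anode.
E°cell = −0.27 − (−0.75) = +0.48 V; balancing electrons gives n = 3.
ΔG° = −nFE°cell = −(3)(96485)(+0.48) J/mol = −139 kJ/mol.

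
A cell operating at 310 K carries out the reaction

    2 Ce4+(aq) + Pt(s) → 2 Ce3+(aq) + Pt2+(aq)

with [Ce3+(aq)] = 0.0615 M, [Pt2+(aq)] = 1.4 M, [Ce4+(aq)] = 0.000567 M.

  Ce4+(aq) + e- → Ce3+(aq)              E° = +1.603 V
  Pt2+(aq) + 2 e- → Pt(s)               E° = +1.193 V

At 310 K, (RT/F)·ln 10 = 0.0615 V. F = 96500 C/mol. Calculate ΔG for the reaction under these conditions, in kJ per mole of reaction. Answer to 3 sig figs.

With Ce⁴⁺/Ce³⁺ reduced at the cathode, E°cell = +1.603 − (+1.193) = +0.410 V and n = 2.
The reaction quotient is ([Ce3+(aq)]^2·[Pt2+(aq)]) / [Ce4+(aq)]^2 = 1.65×10^4; by Nernst, E = +0.410 − (0.0615/2)(4.217) = +0.2803 V.
Then ΔG = −nFE = −2 × 96500 × +0.2803 J/mol = −54.1 kJ/mol.

−54.1 kJ/mol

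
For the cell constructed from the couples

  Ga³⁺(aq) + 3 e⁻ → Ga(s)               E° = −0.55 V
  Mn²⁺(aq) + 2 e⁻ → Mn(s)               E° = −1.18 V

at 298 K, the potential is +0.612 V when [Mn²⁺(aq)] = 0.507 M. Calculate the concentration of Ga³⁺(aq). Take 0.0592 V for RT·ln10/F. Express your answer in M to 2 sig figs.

0.044 M

The Ga³⁺/Ga couple has the larger reduction potential, so it is the cathode: E°cell = −0.55 − (−1.18) = +0.63 V and n = 6.
Rearranging E = E° − (0.0592/n)·log Q gives log Q = 6(+0.63 − (+0.612))/0.0592 = 1.824.
Balancing electrons gives 2 Ga³⁺(aq) + 3 Mn(s) → 2 Ga(s) + 3 Mn²⁺(aq); thus Q = [Mn²⁺(aq)]^3 / [Ga³⁺(aq)]^2.
Substituting the known concentrations and solving, log [Ga³⁺(aq)] = −1.354 and [Ga³⁺(aq)] = 0.044 M.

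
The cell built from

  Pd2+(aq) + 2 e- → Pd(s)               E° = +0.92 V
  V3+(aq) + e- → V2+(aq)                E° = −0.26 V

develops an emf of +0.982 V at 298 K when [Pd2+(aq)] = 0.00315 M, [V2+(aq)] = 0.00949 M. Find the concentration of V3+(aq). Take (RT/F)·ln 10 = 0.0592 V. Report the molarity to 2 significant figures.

1.2 M

Pd²⁺/Pd is the cathode (higher E°); E°cell = +0.92 − (−0.26) = +1.18 V with n = 2.
Rearranging E = E° − (0.0592/n)·log Q gives log Q = 2(+1.18 − (+0.982))/0.0592 = 6.689.
For Pd2+(aq) + 2 V2+(aq) → Pd(s) + 2 V3+(aq), the reaction quotient is Q = [V3+(aq)]^2 / ([Pd2+(aq)]·[V2+(aq)]^2).
Substituting the known concentrations and solving, log [V3+(aq)] = 0.071 and [V3+(aq)] = 1.2 M.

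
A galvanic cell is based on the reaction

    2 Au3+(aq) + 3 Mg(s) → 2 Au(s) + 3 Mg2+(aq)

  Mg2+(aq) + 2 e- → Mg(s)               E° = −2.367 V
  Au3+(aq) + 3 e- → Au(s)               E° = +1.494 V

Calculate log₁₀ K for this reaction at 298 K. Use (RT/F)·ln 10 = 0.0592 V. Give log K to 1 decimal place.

The Au³⁺/Au couple is reduced (cathode); E°cell = +1.494 − (−2.367) = +3.861 V with n = 6.
At equilibrium E = 0, so log K = nE°cell / 0.0592 = (6)(+3.861) / 0.0592 = 391.3.

log K = 391.3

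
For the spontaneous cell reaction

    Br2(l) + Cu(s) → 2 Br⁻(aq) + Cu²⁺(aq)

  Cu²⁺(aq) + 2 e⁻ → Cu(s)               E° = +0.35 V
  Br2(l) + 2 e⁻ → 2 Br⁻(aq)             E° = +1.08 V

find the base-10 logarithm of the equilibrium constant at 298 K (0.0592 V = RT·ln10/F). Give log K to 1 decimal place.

The Br₂/Br⁻ couple is reduced (cathode); E°cell = +1.08 − (+0.35) = +0.73 V with n = 2.
At equilibrium E = 0, so log K = nE°cell / 0.0592 = (2)(+0.73) / 0.0592 = 24.7.

log K = 24.7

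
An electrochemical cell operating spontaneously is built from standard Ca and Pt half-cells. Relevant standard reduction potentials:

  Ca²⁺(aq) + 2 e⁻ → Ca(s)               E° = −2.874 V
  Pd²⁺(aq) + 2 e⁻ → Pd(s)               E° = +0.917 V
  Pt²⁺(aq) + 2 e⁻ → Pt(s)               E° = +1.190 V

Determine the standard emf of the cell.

+4.064 V

The Pt²⁺/Pt couple has the higher E°, so Pt ion is reduced (cathode) and Ca is oxidized (anode).
E°cell = E°(cathode) − E°(anode) = +1.190 − (−2.874) = +4.064 V.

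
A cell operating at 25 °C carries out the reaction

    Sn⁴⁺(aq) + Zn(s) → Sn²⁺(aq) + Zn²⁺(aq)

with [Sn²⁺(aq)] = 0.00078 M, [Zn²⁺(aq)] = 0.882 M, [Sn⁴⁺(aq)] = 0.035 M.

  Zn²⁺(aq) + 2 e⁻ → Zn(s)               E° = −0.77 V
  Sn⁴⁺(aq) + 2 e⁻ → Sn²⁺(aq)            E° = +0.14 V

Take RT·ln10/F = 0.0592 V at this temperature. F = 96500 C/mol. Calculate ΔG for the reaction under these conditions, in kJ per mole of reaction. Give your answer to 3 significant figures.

−185 kJ/mol

E°cell = +0.14 − (−0.77) = +0.91 V; the balanced reaction transfers n = 2 electrons.
Here Q = ([Sn²⁺(aq)]·[Zn²⁺(aq)]) / [Sn⁴⁺(aq)] = 0.0197 (log Q = −1.707), giving E = +0.91 − (0.0592/2)·(−1.707) = +0.9605 V.
Finally ΔG = −nFE = −(2)(96500 C/mol)(+0.9605 V) = −185 kJ/mol.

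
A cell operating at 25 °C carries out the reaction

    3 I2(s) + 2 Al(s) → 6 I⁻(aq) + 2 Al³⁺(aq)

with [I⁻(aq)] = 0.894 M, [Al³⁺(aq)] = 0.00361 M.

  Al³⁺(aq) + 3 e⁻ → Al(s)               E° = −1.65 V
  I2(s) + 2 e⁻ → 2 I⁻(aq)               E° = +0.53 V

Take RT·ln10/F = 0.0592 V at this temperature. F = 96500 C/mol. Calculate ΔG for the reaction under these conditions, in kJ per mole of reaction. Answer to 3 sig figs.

−1290 kJ/mol

The standard cell potential is +0.53 − (−1.65) = +2.18 V, with n = 6 electrons in the balanced equation.
The reaction quotient is [I⁻(aq)]^6·[Al³⁺(aq)]^2 = 6.65×10^−6; by Nernst, E = +2.18 − (0.0592/6)(−5.177) = +2.2311 V.
Then ΔG = −nFE = −6 × 96500 × +2.2311 J/mol = −1290 kJ/mol.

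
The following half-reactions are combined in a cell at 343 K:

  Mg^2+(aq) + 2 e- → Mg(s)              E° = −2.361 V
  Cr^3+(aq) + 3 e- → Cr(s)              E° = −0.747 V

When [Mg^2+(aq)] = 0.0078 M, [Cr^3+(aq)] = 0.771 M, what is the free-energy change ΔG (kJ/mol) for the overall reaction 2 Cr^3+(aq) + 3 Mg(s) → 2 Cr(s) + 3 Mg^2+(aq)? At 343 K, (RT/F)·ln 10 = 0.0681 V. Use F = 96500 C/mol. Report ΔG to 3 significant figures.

The standard cell potential is −0.747 − (−2.361) = +1.614 V, with n = 6 electrons in the balanced equation.
The reaction quotient is [Mg^2+(aq)]^3 / [Cr^3+(aq)]^2 = 7.98×10^−7; by Nernst, E = +1.614 − (0.0681/6)(−6.098) = +1.6832 V.
Then ΔG = −nFE = −6 × 96500 × +1.6832 J/mol = −975 kJ/mol.

−975 kJ/mol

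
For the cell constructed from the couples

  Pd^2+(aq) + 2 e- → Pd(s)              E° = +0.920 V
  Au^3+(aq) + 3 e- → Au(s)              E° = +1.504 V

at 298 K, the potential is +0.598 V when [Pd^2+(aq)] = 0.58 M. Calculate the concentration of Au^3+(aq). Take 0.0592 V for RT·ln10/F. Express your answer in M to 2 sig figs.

Au³⁺/Au is the cathode (higher E°); E°cell = +1.504 − (+0.920) = +0.584 V with n = 6.
Since E = E° − (0.0592/n)·log Q, log Q = n(E° − E)/0.0592 = −1.419.
The balanced reaction is 2 Au^3+(aq) + 3 Pd(s) → 2 Au(s) + 3 Pd^2+(aq), so Q = [Pd^2+(aq)]^3 / [Au^3+(aq)]^2.
Substituting the known concentrations and solving, log [Au^3+(aq)] = 0.355 and [Au^3+(aq)] = 2.3 M.

2.3 M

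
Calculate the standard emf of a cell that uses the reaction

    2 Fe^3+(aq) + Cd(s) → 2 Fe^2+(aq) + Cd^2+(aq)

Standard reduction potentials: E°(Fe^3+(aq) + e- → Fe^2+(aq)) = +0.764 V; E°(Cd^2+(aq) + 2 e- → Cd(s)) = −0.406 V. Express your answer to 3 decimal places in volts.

+1.170 V

In the reaction as written, Fe^3+(aq) is reduced (cathode) and Cd^2+(aq) is produced by oxidation at the anode.
E°cell = E°(cathode) − E°(anode) = +0.764 − (−0.406) = +1.170 V.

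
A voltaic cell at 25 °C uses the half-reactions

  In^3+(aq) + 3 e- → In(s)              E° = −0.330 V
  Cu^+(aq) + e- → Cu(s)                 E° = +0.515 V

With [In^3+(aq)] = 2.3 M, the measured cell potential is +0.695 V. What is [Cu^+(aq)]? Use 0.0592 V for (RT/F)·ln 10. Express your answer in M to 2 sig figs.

0.0039 M

The Cu⁺/Cu couple has the larger reduction potential, so it is the cathode: E°cell = +0.515 − (−0.330) = +0.845 V and n = 3.
Rearranging E = E° − (0.0592/n)·log Q gives log Q = 3(+0.845 − (+0.695))/0.0592 = 7.601.
For 3 Cu^+(aq) + In(s) → 3 Cu(s) + In^3+(aq), the reaction quotient is Q = [In^3+(aq)] / [Cu^+(aq)]^3.
Isolating [Cu^+(aq)] in Q = 10^{7.601} yields log [Cu^+(aq)] = −2.413, i.e. 0.0039 M.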